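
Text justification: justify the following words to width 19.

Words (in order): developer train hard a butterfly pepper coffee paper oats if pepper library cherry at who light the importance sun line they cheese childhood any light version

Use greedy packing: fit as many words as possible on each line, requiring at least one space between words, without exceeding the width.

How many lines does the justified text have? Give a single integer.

Answer: 10

Derivation:
Line 1: ['developer', 'train'] (min_width=15, slack=4)
Line 2: ['hard', 'a', 'butterfly'] (min_width=16, slack=3)
Line 3: ['pepper', 'coffee', 'paper'] (min_width=19, slack=0)
Line 4: ['oats', 'if', 'pepper'] (min_width=14, slack=5)
Line 5: ['library', 'cherry', 'at'] (min_width=17, slack=2)
Line 6: ['who', 'light', 'the'] (min_width=13, slack=6)
Line 7: ['importance', 'sun', 'line'] (min_width=19, slack=0)
Line 8: ['they', 'cheese'] (min_width=11, slack=8)
Line 9: ['childhood', 'any', 'light'] (min_width=19, slack=0)
Line 10: ['version'] (min_width=7, slack=12)
Total lines: 10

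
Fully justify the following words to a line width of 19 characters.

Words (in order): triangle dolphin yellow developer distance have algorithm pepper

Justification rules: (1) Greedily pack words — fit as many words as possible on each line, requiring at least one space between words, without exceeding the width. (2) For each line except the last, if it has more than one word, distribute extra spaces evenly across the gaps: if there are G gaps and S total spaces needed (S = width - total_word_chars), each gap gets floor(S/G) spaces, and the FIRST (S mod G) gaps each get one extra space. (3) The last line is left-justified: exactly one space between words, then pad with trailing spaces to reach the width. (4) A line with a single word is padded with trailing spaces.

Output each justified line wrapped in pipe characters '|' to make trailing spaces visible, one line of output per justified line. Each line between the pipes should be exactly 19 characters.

Answer: |triangle    dolphin|
|yellow    developer|
|distance       have|
|algorithm pepper   |

Derivation:
Line 1: ['triangle', 'dolphin'] (min_width=16, slack=3)
Line 2: ['yellow', 'developer'] (min_width=16, slack=3)
Line 3: ['distance', 'have'] (min_width=13, slack=6)
Line 4: ['algorithm', 'pepper'] (min_width=16, slack=3)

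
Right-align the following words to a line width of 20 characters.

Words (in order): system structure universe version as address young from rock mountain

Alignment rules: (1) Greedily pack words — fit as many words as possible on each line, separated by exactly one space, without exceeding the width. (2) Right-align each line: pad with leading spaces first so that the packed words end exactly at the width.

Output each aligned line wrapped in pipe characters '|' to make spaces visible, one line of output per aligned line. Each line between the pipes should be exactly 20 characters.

Answer: |    system structure|
| universe version as|
|  address young from|
|       rock mountain|

Derivation:
Line 1: ['system', 'structure'] (min_width=16, slack=4)
Line 2: ['universe', 'version', 'as'] (min_width=19, slack=1)
Line 3: ['address', 'young', 'from'] (min_width=18, slack=2)
Line 4: ['rock', 'mountain'] (min_width=13, slack=7)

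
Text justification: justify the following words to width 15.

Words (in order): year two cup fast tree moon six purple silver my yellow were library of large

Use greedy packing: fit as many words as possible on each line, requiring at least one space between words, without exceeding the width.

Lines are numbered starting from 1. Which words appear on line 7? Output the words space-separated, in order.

Line 1: ['year', 'two', 'cup'] (min_width=12, slack=3)
Line 2: ['fast', 'tree', 'moon'] (min_width=14, slack=1)
Line 3: ['six', 'purple'] (min_width=10, slack=5)
Line 4: ['silver', 'my'] (min_width=9, slack=6)
Line 5: ['yellow', 'were'] (min_width=11, slack=4)
Line 6: ['library', 'of'] (min_width=10, slack=5)
Line 7: ['large'] (min_width=5, slack=10)

Answer: large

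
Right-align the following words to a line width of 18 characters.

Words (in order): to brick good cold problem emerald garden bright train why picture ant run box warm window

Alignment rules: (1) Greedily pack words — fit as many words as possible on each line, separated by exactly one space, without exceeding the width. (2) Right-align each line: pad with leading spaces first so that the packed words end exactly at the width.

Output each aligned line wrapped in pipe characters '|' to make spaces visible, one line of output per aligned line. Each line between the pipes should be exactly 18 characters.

Answer: |to brick good cold|
|   problem emerald|
|     garden bright|
| train why picture|
|  ant run box warm|
|            window|

Derivation:
Line 1: ['to', 'brick', 'good', 'cold'] (min_width=18, slack=0)
Line 2: ['problem', 'emerald'] (min_width=15, slack=3)
Line 3: ['garden', 'bright'] (min_width=13, slack=5)
Line 4: ['train', 'why', 'picture'] (min_width=17, slack=1)
Line 5: ['ant', 'run', 'box', 'warm'] (min_width=16, slack=2)
Line 6: ['window'] (min_width=6, slack=12)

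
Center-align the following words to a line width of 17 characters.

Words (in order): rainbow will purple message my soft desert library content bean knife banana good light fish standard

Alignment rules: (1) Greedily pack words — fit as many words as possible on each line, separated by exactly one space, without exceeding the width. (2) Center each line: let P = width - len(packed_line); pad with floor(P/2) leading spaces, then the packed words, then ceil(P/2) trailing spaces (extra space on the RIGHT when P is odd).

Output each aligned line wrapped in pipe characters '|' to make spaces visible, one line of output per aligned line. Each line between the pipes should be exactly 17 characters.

Line 1: ['rainbow', 'will'] (min_width=12, slack=5)
Line 2: ['purple', 'message', 'my'] (min_width=17, slack=0)
Line 3: ['soft', 'desert'] (min_width=11, slack=6)
Line 4: ['library', 'content'] (min_width=15, slack=2)
Line 5: ['bean', 'knife', 'banana'] (min_width=17, slack=0)
Line 6: ['good', 'light', 'fish'] (min_width=15, slack=2)
Line 7: ['standard'] (min_width=8, slack=9)

Answer: |  rainbow will   |
|purple message my|
|   soft desert   |
| library content |
|bean knife banana|
| good light fish |
|    standard     |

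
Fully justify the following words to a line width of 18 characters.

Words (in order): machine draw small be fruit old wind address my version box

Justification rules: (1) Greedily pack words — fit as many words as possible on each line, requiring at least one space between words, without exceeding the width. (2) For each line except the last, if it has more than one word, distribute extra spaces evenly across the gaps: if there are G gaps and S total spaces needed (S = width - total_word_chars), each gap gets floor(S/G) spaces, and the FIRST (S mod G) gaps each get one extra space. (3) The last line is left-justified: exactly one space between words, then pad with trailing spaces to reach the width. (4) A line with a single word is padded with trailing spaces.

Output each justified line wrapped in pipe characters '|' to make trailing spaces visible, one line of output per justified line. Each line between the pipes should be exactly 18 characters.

Answer: |machine draw small|
|be  fruit old wind|
|address my version|
|box               |

Derivation:
Line 1: ['machine', 'draw', 'small'] (min_width=18, slack=0)
Line 2: ['be', 'fruit', 'old', 'wind'] (min_width=17, slack=1)
Line 3: ['address', 'my', 'version'] (min_width=18, slack=0)
Line 4: ['box'] (min_width=3, slack=15)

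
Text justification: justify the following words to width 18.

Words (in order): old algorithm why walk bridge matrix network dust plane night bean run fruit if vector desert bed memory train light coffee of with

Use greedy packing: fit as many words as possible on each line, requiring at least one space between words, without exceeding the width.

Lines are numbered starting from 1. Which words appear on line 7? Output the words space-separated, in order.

Line 1: ['old', 'algorithm', 'why'] (min_width=17, slack=1)
Line 2: ['walk', 'bridge', 'matrix'] (min_width=18, slack=0)
Line 3: ['network', 'dust', 'plane'] (min_width=18, slack=0)
Line 4: ['night', 'bean', 'run'] (min_width=14, slack=4)
Line 5: ['fruit', 'if', 'vector'] (min_width=15, slack=3)
Line 6: ['desert', 'bed', 'memory'] (min_width=17, slack=1)
Line 7: ['train', 'light', 'coffee'] (min_width=18, slack=0)
Line 8: ['of', 'with'] (min_width=7, slack=11)

Answer: train light coffee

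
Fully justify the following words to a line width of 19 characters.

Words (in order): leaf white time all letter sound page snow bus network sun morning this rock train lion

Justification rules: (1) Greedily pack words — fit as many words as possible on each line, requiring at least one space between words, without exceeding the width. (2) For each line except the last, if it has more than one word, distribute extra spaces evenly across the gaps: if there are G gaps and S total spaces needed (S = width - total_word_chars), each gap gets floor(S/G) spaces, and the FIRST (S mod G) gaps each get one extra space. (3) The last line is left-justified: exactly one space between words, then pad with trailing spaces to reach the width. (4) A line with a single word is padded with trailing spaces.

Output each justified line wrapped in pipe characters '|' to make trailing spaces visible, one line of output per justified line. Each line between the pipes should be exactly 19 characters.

Line 1: ['leaf', 'white', 'time', 'all'] (min_width=19, slack=0)
Line 2: ['letter', 'sound', 'page'] (min_width=17, slack=2)
Line 3: ['snow', 'bus', 'network'] (min_width=16, slack=3)
Line 4: ['sun', 'morning', 'this'] (min_width=16, slack=3)
Line 5: ['rock', 'train', 'lion'] (min_width=15, slack=4)

Answer: |leaf white time all|
|letter  sound  page|
|snow   bus  network|
|sun   morning  this|
|rock train lion    |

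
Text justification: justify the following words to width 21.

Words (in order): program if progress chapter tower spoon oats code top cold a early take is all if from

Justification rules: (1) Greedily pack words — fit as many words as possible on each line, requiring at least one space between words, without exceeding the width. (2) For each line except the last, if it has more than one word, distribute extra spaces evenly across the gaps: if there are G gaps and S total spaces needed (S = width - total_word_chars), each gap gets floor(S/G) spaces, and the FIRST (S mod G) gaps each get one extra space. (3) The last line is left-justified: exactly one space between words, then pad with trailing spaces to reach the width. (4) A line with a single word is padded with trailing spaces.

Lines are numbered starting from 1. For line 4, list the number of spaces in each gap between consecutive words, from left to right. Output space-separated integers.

Answer: 2 1 1 1

Derivation:
Line 1: ['program', 'if', 'progress'] (min_width=19, slack=2)
Line 2: ['chapter', 'tower', 'spoon'] (min_width=19, slack=2)
Line 3: ['oats', 'code', 'top', 'cold', 'a'] (min_width=20, slack=1)
Line 4: ['early', 'take', 'is', 'all', 'if'] (min_width=20, slack=1)
Line 5: ['from'] (min_width=4, slack=17)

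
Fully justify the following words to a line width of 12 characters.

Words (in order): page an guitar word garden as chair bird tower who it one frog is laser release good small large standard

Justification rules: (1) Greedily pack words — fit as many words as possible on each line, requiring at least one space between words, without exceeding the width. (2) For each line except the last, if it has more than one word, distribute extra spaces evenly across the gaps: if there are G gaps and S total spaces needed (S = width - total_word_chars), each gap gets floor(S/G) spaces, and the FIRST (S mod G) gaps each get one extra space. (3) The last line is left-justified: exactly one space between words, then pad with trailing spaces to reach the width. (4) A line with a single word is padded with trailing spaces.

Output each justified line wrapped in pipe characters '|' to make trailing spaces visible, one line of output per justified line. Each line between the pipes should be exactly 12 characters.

Line 1: ['page', 'an'] (min_width=7, slack=5)
Line 2: ['guitar', 'word'] (min_width=11, slack=1)
Line 3: ['garden', 'as'] (min_width=9, slack=3)
Line 4: ['chair', 'bird'] (min_width=10, slack=2)
Line 5: ['tower', 'who', 'it'] (min_width=12, slack=0)
Line 6: ['one', 'frog', 'is'] (min_width=11, slack=1)
Line 7: ['laser'] (min_width=5, slack=7)
Line 8: ['release', 'good'] (min_width=12, slack=0)
Line 9: ['small', 'large'] (min_width=11, slack=1)
Line 10: ['standard'] (min_width=8, slack=4)

Answer: |page      an|
|guitar  word|
|garden    as|
|chair   bird|
|tower who it|
|one  frog is|
|laser       |
|release good|
|small  large|
|standard    |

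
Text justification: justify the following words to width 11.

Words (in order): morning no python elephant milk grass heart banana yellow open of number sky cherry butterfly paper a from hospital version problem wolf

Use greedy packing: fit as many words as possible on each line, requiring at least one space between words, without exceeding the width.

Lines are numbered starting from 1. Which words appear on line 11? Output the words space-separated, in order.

Answer: paper a

Derivation:
Line 1: ['morning', 'no'] (min_width=10, slack=1)
Line 2: ['python'] (min_width=6, slack=5)
Line 3: ['elephant'] (min_width=8, slack=3)
Line 4: ['milk', 'grass'] (min_width=10, slack=1)
Line 5: ['heart'] (min_width=5, slack=6)
Line 6: ['banana'] (min_width=6, slack=5)
Line 7: ['yellow', 'open'] (min_width=11, slack=0)
Line 8: ['of', 'number'] (min_width=9, slack=2)
Line 9: ['sky', 'cherry'] (min_width=10, slack=1)
Line 10: ['butterfly'] (min_width=9, slack=2)
Line 11: ['paper', 'a'] (min_width=7, slack=4)
Line 12: ['from'] (min_width=4, slack=7)
Line 13: ['hospital'] (min_width=8, slack=3)
Line 14: ['version'] (min_width=7, slack=4)
Line 15: ['problem'] (min_width=7, slack=4)
Line 16: ['wolf'] (min_width=4, slack=7)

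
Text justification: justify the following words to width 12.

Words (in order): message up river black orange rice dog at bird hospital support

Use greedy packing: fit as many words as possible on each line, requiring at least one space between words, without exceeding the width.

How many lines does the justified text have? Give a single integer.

Answer: 6

Derivation:
Line 1: ['message', 'up'] (min_width=10, slack=2)
Line 2: ['river', 'black'] (min_width=11, slack=1)
Line 3: ['orange', 'rice'] (min_width=11, slack=1)
Line 4: ['dog', 'at', 'bird'] (min_width=11, slack=1)
Line 5: ['hospital'] (min_width=8, slack=4)
Line 6: ['support'] (min_width=7, slack=5)
Total lines: 6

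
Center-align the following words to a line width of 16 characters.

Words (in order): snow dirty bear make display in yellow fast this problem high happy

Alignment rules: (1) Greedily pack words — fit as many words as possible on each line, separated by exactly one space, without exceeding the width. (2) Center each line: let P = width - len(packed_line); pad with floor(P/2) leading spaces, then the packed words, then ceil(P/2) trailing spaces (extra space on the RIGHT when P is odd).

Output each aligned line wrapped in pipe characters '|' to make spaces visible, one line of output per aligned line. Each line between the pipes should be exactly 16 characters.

Answer: |snow dirty bear |
|make display in |
|yellow fast this|
|  problem high  |
|     happy      |

Derivation:
Line 1: ['snow', 'dirty', 'bear'] (min_width=15, slack=1)
Line 2: ['make', 'display', 'in'] (min_width=15, slack=1)
Line 3: ['yellow', 'fast', 'this'] (min_width=16, slack=0)
Line 4: ['problem', 'high'] (min_width=12, slack=4)
Line 5: ['happy'] (min_width=5, slack=11)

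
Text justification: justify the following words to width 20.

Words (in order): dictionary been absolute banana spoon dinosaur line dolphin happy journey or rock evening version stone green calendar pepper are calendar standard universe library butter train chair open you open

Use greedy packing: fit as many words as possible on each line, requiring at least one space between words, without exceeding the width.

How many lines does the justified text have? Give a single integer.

Answer: 11

Derivation:
Line 1: ['dictionary', 'been'] (min_width=15, slack=5)
Line 2: ['absolute', 'banana'] (min_width=15, slack=5)
Line 3: ['spoon', 'dinosaur', 'line'] (min_width=19, slack=1)
Line 4: ['dolphin', 'happy'] (min_width=13, slack=7)
Line 5: ['journey', 'or', 'rock'] (min_width=15, slack=5)
Line 6: ['evening', 'version'] (min_width=15, slack=5)
Line 7: ['stone', 'green', 'calendar'] (min_width=20, slack=0)
Line 8: ['pepper', 'are', 'calendar'] (min_width=19, slack=1)
Line 9: ['standard', 'universe'] (min_width=17, slack=3)
Line 10: ['library', 'butter', 'train'] (min_width=20, slack=0)
Line 11: ['chair', 'open', 'you', 'open'] (min_width=19, slack=1)
Total lines: 11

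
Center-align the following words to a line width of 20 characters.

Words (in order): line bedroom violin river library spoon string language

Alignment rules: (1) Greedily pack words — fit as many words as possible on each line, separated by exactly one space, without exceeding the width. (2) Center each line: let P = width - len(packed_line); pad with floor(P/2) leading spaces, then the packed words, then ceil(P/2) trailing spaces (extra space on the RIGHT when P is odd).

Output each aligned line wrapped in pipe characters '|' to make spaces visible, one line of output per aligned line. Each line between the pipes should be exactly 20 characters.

Line 1: ['line', 'bedroom', 'violin'] (min_width=19, slack=1)
Line 2: ['river', 'library', 'spoon'] (min_width=19, slack=1)
Line 3: ['string', 'language'] (min_width=15, slack=5)

Answer: |line bedroom violin |
|river library spoon |
|  string language   |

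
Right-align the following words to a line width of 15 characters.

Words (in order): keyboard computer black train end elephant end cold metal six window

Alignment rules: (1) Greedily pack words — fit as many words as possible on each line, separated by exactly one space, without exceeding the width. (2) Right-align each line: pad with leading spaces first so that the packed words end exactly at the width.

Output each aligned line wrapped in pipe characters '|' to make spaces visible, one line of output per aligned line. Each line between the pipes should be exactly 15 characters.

Line 1: ['keyboard'] (min_width=8, slack=7)
Line 2: ['computer', 'black'] (min_width=14, slack=1)
Line 3: ['train', 'end'] (min_width=9, slack=6)
Line 4: ['elephant', 'end'] (min_width=12, slack=3)
Line 5: ['cold', 'metal', 'six'] (min_width=14, slack=1)
Line 6: ['window'] (min_width=6, slack=9)

Answer: |       keyboard|
| computer black|
|      train end|
|   elephant end|
| cold metal six|
|         window|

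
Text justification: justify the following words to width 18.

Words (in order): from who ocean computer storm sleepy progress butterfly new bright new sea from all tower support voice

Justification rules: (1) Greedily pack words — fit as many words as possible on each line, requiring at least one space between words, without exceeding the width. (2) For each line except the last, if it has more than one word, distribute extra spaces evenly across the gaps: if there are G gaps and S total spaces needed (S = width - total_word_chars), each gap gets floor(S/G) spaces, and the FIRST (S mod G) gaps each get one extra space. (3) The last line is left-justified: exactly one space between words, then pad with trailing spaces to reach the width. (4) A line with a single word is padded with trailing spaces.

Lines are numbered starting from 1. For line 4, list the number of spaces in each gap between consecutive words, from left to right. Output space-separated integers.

Line 1: ['from', 'who', 'ocean'] (min_width=14, slack=4)
Line 2: ['computer', 'storm'] (min_width=14, slack=4)
Line 3: ['sleepy', 'progress'] (min_width=15, slack=3)
Line 4: ['butterfly', 'new'] (min_width=13, slack=5)
Line 5: ['bright', 'new', 'sea'] (min_width=14, slack=4)
Line 6: ['from', 'all', 'tower'] (min_width=14, slack=4)
Line 7: ['support', 'voice'] (min_width=13, slack=5)

Answer: 6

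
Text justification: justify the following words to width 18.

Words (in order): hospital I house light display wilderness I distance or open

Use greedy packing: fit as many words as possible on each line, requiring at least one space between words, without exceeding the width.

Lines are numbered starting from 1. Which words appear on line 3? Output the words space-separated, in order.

Line 1: ['hospital', 'I', 'house'] (min_width=16, slack=2)
Line 2: ['light', 'display'] (min_width=13, slack=5)
Line 3: ['wilderness', 'I'] (min_width=12, slack=6)
Line 4: ['distance', 'or', 'open'] (min_width=16, slack=2)

Answer: wilderness I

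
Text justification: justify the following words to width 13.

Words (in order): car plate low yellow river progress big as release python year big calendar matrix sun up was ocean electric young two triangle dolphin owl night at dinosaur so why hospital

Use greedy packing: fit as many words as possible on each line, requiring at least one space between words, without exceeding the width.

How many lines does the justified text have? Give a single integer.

Line 1: ['car', 'plate', 'low'] (min_width=13, slack=0)
Line 2: ['yellow', 'river'] (min_width=12, slack=1)
Line 3: ['progress', 'big'] (min_width=12, slack=1)
Line 4: ['as', 'release'] (min_width=10, slack=3)
Line 5: ['python', 'year'] (min_width=11, slack=2)
Line 6: ['big', 'calendar'] (min_width=12, slack=1)
Line 7: ['matrix', 'sun', 'up'] (min_width=13, slack=0)
Line 8: ['was', 'ocean'] (min_width=9, slack=4)
Line 9: ['electric'] (min_width=8, slack=5)
Line 10: ['young', 'two'] (min_width=9, slack=4)
Line 11: ['triangle'] (min_width=8, slack=5)
Line 12: ['dolphin', 'owl'] (min_width=11, slack=2)
Line 13: ['night', 'at'] (min_width=8, slack=5)
Line 14: ['dinosaur', 'so'] (min_width=11, slack=2)
Line 15: ['why', 'hospital'] (min_width=12, slack=1)
Total lines: 15

Answer: 15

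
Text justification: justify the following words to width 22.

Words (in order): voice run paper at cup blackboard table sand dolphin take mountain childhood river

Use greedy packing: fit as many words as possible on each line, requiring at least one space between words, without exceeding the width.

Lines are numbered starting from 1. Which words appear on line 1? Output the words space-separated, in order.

Line 1: ['voice', 'run', 'paper', 'at', 'cup'] (min_width=22, slack=0)
Line 2: ['blackboard', 'table', 'sand'] (min_width=21, slack=1)
Line 3: ['dolphin', 'take', 'mountain'] (min_width=21, slack=1)
Line 4: ['childhood', 'river'] (min_width=15, slack=7)

Answer: voice run paper at cup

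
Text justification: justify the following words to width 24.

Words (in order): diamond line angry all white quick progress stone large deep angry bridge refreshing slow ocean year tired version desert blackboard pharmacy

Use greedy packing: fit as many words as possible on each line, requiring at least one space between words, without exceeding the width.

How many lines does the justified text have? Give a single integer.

Line 1: ['diamond', 'line', 'angry', 'all'] (min_width=22, slack=2)
Line 2: ['white', 'quick', 'progress'] (min_width=20, slack=4)
Line 3: ['stone', 'large', 'deep', 'angry'] (min_width=22, slack=2)
Line 4: ['bridge', 'refreshing', 'slow'] (min_width=22, slack=2)
Line 5: ['ocean', 'year', 'tired', 'version'] (min_width=24, slack=0)
Line 6: ['desert', 'blackboard'] (min_width=17, slack=7)
Line 7: ['pharmacy'] (min_width=8, slack=16)
Total lines: 7

Answer: 7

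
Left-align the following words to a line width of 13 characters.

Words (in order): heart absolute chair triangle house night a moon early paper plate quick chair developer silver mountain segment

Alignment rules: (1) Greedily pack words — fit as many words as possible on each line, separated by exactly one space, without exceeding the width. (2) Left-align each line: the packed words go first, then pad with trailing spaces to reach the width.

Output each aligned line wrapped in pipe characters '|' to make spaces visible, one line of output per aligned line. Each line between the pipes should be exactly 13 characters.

Line 1: ['heart'] (min_width=5, slack=8)
Line 2: ['absolute'] (min_width=8, slack=5)
Line 3: ['chair'] (min_width=5, slack=8)
Line 4: ['triangle'] (min_width=8, slack=5)
Line 5: ['house', 'night', 'a'] (min_width=13, slack=0)
Line 6: ['moon', 'early'] (min_width=10, slack=3)
Line 7: ['paper', 'plate'] (min_width=11, slack=2)
Line 8: ['quick', 'chair'] (min_width=11, slack=2)
Line 9: ['developer'] (min_width=9, slack=4)
Line 10: ['silver'] (min_width=6, slack=7)
Line 11: ['mountain'] (min_width=8, slack=5)
Line 12: ['segment'] (min_width=7, slack=6)

Answer: |heart        |
|absolute     |
|chair        |
|triangle     |
|house night a|
|moon early   |
|paper plate  |
|quick chair  |
|developer    |
|silver       |
|mountain     |
|segment      |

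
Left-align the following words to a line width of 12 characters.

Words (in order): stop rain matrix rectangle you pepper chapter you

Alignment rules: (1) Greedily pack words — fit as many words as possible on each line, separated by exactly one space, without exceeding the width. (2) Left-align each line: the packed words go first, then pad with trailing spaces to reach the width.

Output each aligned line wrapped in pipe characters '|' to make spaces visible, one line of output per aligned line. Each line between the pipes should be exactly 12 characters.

Line 1: ['stop', 'rain'] (min_width=9, slack=3)
Line 2: ['matrix'] (min_width=6, slack=6)
Line 3: ['rectangle'] (min_width=9, slack=3)
Line 4: ['you', 'pepper'] (min_width=10, slack=2)
Line 5: ['chapter', 'you'] (min_width=11, slack=1)

Answer: |stop rain   |
|matrix      |
|rectangle   |
|you pepper  |
|chapter you |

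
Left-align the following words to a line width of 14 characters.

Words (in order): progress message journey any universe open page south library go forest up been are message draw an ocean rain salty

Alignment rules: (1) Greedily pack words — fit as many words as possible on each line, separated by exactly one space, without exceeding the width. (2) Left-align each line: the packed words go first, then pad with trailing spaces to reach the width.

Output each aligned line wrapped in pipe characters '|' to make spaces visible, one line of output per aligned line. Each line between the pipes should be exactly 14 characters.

Answer: |progress      |
|message       |
|journey any   |
|universe open |
|page south    |
|library go    |
|forest up been|
|are message   |
|draw an ocean |
|rain salty    |

Derivation:
Line 1: ['progress'] (min_width=8, slack=6)
Line 2: ['message'] (min_width=7, slack=7)
Line 3: ['journey', 'any'] (min_width=11, slack=3)
Line 4: ['universe', 'open'] (min_width=13, slack=1)
Line 5: ['page', 'south'] (min_width=10, slack=4)
Line 6: ['library', 'go'] (min_width=10, slack=4)
Line 7: ['forest', 'up', 'been'] (min_width=14, slack=0)
Line 8: ['are', 'message'] (min_width=11, slack=3)
Line 9: ['draw', 'an', 'ocean'] (min_width=13, slack=1)
Line 10: ['rain', 'salty'] (min_width=10, slack=4)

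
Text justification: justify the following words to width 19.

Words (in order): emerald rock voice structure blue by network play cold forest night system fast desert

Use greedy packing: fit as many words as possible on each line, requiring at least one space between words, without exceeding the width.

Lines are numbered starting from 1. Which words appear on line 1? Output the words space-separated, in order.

Line 1: ['emerald', 'rock', 'voice'] (min_width=18, slack=1)
Line 2: ['structure', 'blue', 'by'] (min_width=17, slack=2)
Line 3: ['network', 'play', 'cold'] (min_width=17, slack=2)
Line 4: ['forest', 'night', 'system'] (min_width=19, slack=0)
Line 5: ['fast', 'desert'] (min_width=11, slack=8)

Answer: emerald rock voice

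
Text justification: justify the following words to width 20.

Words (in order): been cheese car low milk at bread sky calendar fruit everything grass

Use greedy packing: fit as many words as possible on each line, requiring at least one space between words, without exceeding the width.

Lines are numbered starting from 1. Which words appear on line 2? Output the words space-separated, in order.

Line 1: ['been', 'cheese', 'car', 'low'] (min_width=19, slack=1)
Line 2: ['milk', 'at', 'bread', 'sky'] (min_width=17, slack=3)
Line 3: ['calendar', 'fruit'] (min_width=14, slack=6)
Line 4: ['everything', 'grass'] (min_width=16, slack=4)

Answer: milk at bread sky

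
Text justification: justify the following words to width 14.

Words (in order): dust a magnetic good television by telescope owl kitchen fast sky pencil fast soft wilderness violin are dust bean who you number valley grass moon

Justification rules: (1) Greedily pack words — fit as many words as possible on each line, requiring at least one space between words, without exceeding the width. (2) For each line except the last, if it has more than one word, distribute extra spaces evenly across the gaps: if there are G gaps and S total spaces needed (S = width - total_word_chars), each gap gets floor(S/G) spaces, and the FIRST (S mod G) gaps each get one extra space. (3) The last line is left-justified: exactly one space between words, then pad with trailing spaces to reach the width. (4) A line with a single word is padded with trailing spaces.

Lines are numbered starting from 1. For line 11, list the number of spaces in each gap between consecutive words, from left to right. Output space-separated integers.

Line 1: ['dust', 'a'] (min_width=6, slack=8)
Line 2: ['magnetic', 'good'] (min_width=13, slack=1)
Line 3: ['television', 'by'] (min_width=13, slack=1)
Line 4: ['telescope', 'owl'] (min_width=13, slack=1)
Line 5: ['kitchen', 'fast'] (min_width=12, slack=2)
Line 6: ['sky', 'pencil'] (min_width=10, slack=4)
Line 7: ['fast', 'soft'] (min_width=9, slack=5)
Line 8: ['wilderness'] (min_width=10, slack=4)
Line 9: ['violin', 'are'] (min_width=10, slack=4)
Line 10: ['dust', 'bean', 'who'] (min_width=13, slack=1)
Line 11: ['you', 'number'] (min_width=10, slack=4)
Line 12: ['valley', 'grass'] (min_width=12, slack=2)
Line 13: ['moon'] (min_width=4, slack=10)

Answer: 5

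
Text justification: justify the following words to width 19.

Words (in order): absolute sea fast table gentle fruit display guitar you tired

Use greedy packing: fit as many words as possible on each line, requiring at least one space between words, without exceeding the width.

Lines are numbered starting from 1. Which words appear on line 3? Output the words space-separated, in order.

Answer: display guitar you

Derivation:
Line 1: ['absolute', 'sea', 'fast'] (min_width=17, slack=2)
Line 2: ['table', 'gentle', 'fruit'] (min_width=18, slack=1)
Line 3: ['display', 'guitar', 'you'] (min_width=18, slack=1)
Line 4: ['tired'] (min_width=5, slack=14)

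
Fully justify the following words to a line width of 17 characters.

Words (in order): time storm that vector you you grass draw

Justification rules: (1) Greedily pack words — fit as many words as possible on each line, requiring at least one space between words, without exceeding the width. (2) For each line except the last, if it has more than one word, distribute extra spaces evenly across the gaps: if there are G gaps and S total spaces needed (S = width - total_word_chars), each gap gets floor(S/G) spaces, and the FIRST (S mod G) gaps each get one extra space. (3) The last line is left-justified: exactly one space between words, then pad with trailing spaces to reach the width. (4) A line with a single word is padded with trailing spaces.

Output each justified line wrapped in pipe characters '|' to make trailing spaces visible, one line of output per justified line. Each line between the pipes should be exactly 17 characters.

Answer: |time  storm  that|
|vector   you  you|
|grass draw       |

Derivation:
Line 1: ['time', 'storm', 'that'] (min_width=15, slack=2)
Line 2: ['vector', 'you', 'you'] (min_width=14, slack=3)
Line 3: ['grass', 'draw'] (min_width=10, slack=7)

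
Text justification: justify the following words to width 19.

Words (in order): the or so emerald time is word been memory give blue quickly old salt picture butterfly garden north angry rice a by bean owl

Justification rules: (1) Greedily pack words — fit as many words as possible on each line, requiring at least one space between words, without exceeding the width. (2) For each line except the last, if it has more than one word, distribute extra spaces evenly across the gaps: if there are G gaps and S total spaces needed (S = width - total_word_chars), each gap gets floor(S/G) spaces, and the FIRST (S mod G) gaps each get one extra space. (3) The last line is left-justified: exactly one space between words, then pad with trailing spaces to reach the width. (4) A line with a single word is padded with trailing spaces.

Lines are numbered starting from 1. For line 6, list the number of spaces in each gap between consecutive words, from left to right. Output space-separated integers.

Line 1: ['the', 'or', 'so', 'emerald'] (min_width=17, slack=2)
Line 2: ['time', 'is', 'word', 'been'] (min_width=17, slack=2)
Line 3: ['memory', 'give', 'blue'] (min_width=16, slack=3)
Line 4: ['quickly', 'old', 'salt'] (min_width=16, slack=3)
Line 5: ['picture', 'butterfly'] (min_width=17, slack=2)
Line 6: ['garden', 'north', 'angry'] (min_width=18, slack=1)
Line 7: ['rice', 'a', 'by', 'bean', 'owl'] (min_width=18, slack=1)

Answer: 2 1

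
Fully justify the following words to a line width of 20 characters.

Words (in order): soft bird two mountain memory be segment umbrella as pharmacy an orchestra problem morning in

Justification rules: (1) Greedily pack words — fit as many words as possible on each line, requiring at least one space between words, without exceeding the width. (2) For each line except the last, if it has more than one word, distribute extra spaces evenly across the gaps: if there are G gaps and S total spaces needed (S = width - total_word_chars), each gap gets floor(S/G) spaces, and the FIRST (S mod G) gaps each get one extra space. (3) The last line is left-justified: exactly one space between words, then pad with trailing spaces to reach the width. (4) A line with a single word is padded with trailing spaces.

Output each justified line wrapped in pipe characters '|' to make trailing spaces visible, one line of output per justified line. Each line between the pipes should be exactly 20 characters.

Answer: |soft     bird    two|
|mountain  memory  be|
|segment  umbrella as|
|pharmacy          an|
|orchestra    problem|
|morning in          |

Derivation:
Line 1: ['soft', 'bird', 'two'] (min_width=13, slack=7)
Line 2: ['mountain', 'memory', 'be'] (min_width=18, slack=2)
Line 3: ['segment', 'umbrella', 'as'] (min_width=19, slack=1)
Line 4: ['pharmacy', 'an'] (min_width=11, slack=9)
Line 5: ['orchestra', 'problem'] (min_width=17, slack=3)
Line 6: ['morning', 'in'] (min_width=10, slack=10)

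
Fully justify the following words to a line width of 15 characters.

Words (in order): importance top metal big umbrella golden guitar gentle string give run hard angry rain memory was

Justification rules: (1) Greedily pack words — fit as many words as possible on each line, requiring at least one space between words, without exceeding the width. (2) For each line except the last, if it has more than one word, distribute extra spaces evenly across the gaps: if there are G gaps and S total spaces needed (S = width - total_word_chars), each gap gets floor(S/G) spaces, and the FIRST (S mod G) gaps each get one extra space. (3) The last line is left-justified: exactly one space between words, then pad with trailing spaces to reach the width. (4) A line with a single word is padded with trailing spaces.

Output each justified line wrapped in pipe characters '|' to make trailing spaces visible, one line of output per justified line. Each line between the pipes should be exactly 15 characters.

Line 1: ['importance', 'top'] (min_width=14, slack=1)
Line 2: ['metal', 'big'] (min_width=9, slack=6)
Line 3: ['umbrella', 'golden'] (min_width=15, slack=0)
Line 4: ['guitar', 'gentle'] (min_width=13, slack=2)
Line 5: ['string', 'give', 'run'] (min_width=15, slack=0)
Line 6: ['hard', 'angry', 'rain'] (min_width=15, slack=0)
Line 7: ['memory', 'was'] (min_width=10, slack=5)

Answer: |importance  top|
|metal       big|
|umbrella golden|
|guitar   gentle|
|string give run|
|hard angry rain|
|memory was     |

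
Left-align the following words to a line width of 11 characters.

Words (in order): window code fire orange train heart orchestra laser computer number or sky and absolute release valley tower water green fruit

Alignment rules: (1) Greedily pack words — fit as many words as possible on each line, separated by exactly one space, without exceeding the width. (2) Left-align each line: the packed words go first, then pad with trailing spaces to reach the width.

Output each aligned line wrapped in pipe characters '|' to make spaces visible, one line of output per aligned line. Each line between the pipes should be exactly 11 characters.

Answer: |window code|
|fire orange|
|train heart|
|orchestra  |
|laser      |
|computer   |
|number or  |
|sky and    |
|absolute   |
|release    |
|valley     |
|tower water|
|green fruit|

Derivation:
Line 1: ['window', 'code'] (min_width=11, slack=0)
Line 2: ['fire', 'orange'] (min_width=11, slack=0)
Line 3: ['train', 'heart'] (min_width=11, slack=0)
Line 4: ['orchestra'] (min_width=9, slack=2)
Line 5: ['laser'] (min_width=5, slack=6)
Line 6: ['computer'] (min_width=8, slack=3)
Line 7: ['number', 'or'] (min_width=9, slack=2)
Line 8: ['sky', 'and'] (min_width=7, slack=4)
Line 9: ['absolute'] (min_width=8, slack=3)
Line 10: ['release'] (min_width=7, slack=4)
Line 11: ['valley'] (min_width=6, slack=5)
Line 12: ['tower', 'water'] (min_width=11, slack=0)
Line 13: ['green', 'fruit'] (min_width=11, slack=0)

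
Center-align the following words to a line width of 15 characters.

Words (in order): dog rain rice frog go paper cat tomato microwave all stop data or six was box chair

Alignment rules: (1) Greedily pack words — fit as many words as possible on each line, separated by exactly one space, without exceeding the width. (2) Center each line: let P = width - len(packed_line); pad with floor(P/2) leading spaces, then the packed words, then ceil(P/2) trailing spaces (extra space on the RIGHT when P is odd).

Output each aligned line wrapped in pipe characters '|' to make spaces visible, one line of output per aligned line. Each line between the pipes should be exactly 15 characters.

Line 1: ['dog', 'rain', 'rice'] (min_width=13, slack=2)
Line 2: ['frog', 'go', 'paper'] (min_width=13, slack=2)
Line 3: ['cat', 'tomato'] (min_width=10, slack=5)
Line 4: ['microwave', 'all'] (min_width=13, slack=2)
Line 5: ['stop', 'data', 'or'] (min_width=12, slack=3)
Line 6: ['six', 'was', 'box'] (min_width=11, slack=4)
Line 7: ['chair'] (min_width=5, slack=10)

Answer: | dog rain rice |
| frog go paper |
|  cat tomato   |
| microwave all |
| stop data or  |
|  six was box  |
|     chair     |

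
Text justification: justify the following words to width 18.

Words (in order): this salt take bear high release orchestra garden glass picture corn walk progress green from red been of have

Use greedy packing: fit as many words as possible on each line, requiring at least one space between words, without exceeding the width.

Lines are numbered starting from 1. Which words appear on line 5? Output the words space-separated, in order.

Answer: walk progress

Derivation:
Line 1: ['this', 'salt', 'take'] (min_width=14, slack=4)
Line 2: ['bear', 'high', 'release'] (min_width=17, slack=1)
Line 3: ['orchestra', 'garden'] (min_width=16, slack=2)
Line 4: ['glass', 'picture', 'corn'] (min_width=18, slack=0)
Line 5: ['walk', 'progress'] (min_width=13, slack=5)
Line 6: ['green', 'from', 'red'] (min_width=14, slack=4)
Line 7: ['been', 'of', 'have'] (min_width=12, slack=6)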